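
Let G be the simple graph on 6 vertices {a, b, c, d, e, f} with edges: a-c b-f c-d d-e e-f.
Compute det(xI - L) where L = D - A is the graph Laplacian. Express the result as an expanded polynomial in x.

Each diagonal entry of L is the vertex degree and each off-diagonal entry is -1 where an edge is present, 0 otherwise; in the order [a, b, c, d, e, f] the diagonal is [1, 1, 2, 2, 2, 2]. Computing det(xI - L) by cofactor expansion (or equivalently via sum-over-permutations) gives x^6 - 10x^5 + 36x^4 - 56x^3 + 35x^2 - 6x. Since p(0) = det(-L) = 0, x divides p(x). The eigenvalues sum to 10, which equals trace(L) = 2|E|.

x^6 - 10x^5 + 36x^4 - 56x^3 + 35x^2 - 6x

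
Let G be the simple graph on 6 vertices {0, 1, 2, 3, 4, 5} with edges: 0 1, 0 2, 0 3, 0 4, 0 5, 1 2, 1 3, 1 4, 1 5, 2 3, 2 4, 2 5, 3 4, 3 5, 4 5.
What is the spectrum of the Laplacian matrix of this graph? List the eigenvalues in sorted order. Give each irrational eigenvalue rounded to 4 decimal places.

With the vertex order [0, 1, 2, 3, 4, 5], the degrees are [5, 5, 5, 5, 5, 5], giving D = diag(5, 5, 5, 5, 5, 5) and L = D - A. Since every row of L sums to 0, the all-ones vector is in the kernel and 0 is an eigenvalue. The single zero eigenvalue shows the graph is connected. There is one zero in the spectrum, matching the 1 component. The eigenvalues sum to 30, which equals trace(L) = 2|E|.

[0, 6, 6, 6, 6, 6]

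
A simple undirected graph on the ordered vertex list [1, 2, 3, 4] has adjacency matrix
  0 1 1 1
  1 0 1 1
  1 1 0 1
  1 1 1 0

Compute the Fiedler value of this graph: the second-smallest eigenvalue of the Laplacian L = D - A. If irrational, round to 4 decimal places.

With the vertex order [1, 2, 3, 4], the degrees are [3, 3, 3, 3], giving D = diag(3, 3, 3, 3) and L = D - A. The sorted Laplacian eigenvalues are [0, 4, 4, 4]; the algebraic connectivity is the second entry, 4.

4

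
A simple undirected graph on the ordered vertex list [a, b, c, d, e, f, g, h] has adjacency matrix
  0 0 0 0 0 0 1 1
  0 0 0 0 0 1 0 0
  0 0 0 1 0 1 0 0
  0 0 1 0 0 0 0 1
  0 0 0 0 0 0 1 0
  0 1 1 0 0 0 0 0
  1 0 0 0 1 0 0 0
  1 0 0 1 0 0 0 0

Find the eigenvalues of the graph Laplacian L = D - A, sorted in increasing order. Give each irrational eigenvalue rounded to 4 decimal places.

Reading degrees in the order [a, b, c, d, e, f, g, h] gives [2, 1, 2, 2, 1, 2, 2, 2]; set D = diag(2, 1, 2, 2, 1, 2, 2, 2) and form L = D - A. Diagonalising L (or applying a numerical eigensolver to the 8x8 matrix) gives the spectrum above. By the matrix-tree theorem the graph has (1/8) * product of the nonzero eigenvalues = 1 spanning tree.

[0, 0.1522, 0.5858, 1.2346, 2, 2.7654, 3.4142, 3.8478]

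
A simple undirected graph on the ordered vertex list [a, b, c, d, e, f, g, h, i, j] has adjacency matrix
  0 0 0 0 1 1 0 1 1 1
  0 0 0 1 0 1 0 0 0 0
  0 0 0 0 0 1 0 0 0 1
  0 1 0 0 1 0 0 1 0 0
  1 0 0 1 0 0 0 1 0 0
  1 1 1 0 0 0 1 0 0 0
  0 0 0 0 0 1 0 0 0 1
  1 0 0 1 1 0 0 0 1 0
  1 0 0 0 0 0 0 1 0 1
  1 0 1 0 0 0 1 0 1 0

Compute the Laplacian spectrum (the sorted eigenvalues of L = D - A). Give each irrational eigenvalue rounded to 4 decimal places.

[0, 0.9453, 1.4078, 2, 2.6215, 3.7077, 4.3718, 5, 5.2518, 6.6941]

Reading degrees in the order [a, b, c, d, e, f, g, h, i, j] gives [5, 2, 2, 3, 3, 4, 2, 4, 3, 4]; set D = diag(5, 2, 2, 3, 3, 4, 2, 4, 3, 4) and form L = D - A. Since every row of L sums to 0, the all-ones vector is in the kernel and 0 is an eigenvalue. The single zero eigenvalue shows the graph is connected. The largest eigenvalue, 6.6941, is at most the vertex count 10.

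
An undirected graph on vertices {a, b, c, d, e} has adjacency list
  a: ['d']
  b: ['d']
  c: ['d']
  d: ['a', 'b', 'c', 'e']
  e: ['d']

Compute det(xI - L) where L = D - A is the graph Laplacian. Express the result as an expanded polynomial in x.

x^5 - 8x^4 + 18x^3 - 16x^2 + 5x

Reading degrees in the order [a, b, c, d, e] gives [1, 1, 1, 4, 1]; set D = diag(1, 1, 1, 4, 1) and form L = D - A. Computing det(xI - L) by cofactor expansion (or equivalently via sum-over-permutations) gives x^5 - 8x^4 + 18x^3 - 16x^2 + 5x. Since p(0) = det(-L) = 0, x divides p(x). The eigenvalues sum to 8, which equals trace(L) = 2|E|.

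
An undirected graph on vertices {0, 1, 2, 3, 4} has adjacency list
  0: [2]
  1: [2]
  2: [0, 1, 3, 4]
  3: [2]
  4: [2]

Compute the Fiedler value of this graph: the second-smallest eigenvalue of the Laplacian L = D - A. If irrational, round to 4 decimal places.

1

With the vertex order [0, 1, 2, 3, 4], the degrees are [1, 1, 4, 1, 1], giving D = diag(1, 1, 4, 1, 1) and L = D - A. The smallest Laplacian eigenvalue is always 0. The next one, lambda_2 = 1, measures how hard the graph is to disconnect: larger values mean better connectivity. There is one zero in the spectrum, matching the 1 component.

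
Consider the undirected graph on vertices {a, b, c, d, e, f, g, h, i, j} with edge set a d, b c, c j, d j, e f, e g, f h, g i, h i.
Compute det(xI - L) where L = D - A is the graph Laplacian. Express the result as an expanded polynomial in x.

x^10 - 18x^9 + 136x^8 - 560x^7 + 1365x^6 - 2000x^5 + 1700x^4 - 750x^3 + 125x^2

With the vertex order [a, b, c, d, e, f, g, h, i, j], the degrees are [1, 1, 2, 2, 2, 2, 2, 2, 2, 2], giving D = diag(1, 1, 2, 2, 2, 2, 2, 2, 2, 2) and L = D - A. L has integer entries, so p(x) = det(xI - L) has integer coefficients. Expanding the determinant yields x^10 - 18x^9 + 136x^8 - 560x^7 + 1365x^6 - 2000x^5 + 1700x^4 - 750x^3 + 125x^2. Since p(0) = det(-L) = 0, x divides p(x). There are 2 zeros in the spectrum, matching the 2 components. The largest eigenvalue, 3.6180, is at most the vertex count 10.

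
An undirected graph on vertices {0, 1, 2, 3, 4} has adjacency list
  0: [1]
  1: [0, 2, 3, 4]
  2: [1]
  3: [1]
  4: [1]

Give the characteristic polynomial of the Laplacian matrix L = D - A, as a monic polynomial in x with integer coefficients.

Each diagonal entry of L is the vertex degree and each off-diagonal entry is -1 where an edge is present, 0 otherwise; in the order [0, 1, 2, 3, 4] the diagonal is [1, 4, 1, 1, 1]. The eigenvalues of L are [0, 1, 1, 1, 5]; the characteristic polynomial is the product of (x - lambda_i), which multiplies out to x^5 - 8x^4 + 18x^3 - 16x^2 + 5x. The coefficient of x^4 equals -trace(L) = -8, matching the sum of degrees. By the matrix-tree theorem the graph has (1/5) * product of the nonzero eigenvalues = 1 spanning tree.

x^5 - 8x^4 + 18x^3 - 16x^2 + 5x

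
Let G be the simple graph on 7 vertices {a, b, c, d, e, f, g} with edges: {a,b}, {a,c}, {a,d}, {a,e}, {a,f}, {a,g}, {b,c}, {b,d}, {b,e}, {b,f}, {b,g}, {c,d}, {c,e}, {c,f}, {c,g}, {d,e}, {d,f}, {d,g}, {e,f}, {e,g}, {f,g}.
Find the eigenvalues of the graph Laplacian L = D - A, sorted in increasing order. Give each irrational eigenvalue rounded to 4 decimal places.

Each diagonal entry of L is the vertex degree and each off-diagonal entry is -1 where an edge is present, 0 otherwise; in the order [a, b, c, d, e, f, g] the diagonal is [6, 6, 6, 6, 6, 6, 6]. L is symmetric positive semidefinite, so every eigenvalue is real and nonnegative. The eigenvalues sum to 42, which equals trace(L) = 2|E|.

[0, 7, 7, 7, 7, 7, 7]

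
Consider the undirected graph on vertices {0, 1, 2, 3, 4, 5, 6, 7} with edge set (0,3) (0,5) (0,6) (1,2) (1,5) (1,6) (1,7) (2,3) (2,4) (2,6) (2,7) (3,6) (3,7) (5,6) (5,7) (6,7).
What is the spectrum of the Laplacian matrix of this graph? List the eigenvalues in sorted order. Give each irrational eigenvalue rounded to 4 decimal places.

With the vertex order [0, 1, 2, 3, 4, 5, 6, 7], the degrees are [3, 4, 5, 4, 1, 4, 6, 5], giving D = diag(3, 4, 5, 4, 1, 4, 6, 5) and L = D - A. Diagonalising L (or applying a numerical eigensolver to the 8x8 matrix) gives the spectrum above. By the matrix-tree theorem the graph has (1/8) * product of the nonzero eigenvalues = 1615 spanning trees.

[0, 0.9036, 2.8399, 3.5541, 5.1203, 6.1430, 6.3816, 7.0574]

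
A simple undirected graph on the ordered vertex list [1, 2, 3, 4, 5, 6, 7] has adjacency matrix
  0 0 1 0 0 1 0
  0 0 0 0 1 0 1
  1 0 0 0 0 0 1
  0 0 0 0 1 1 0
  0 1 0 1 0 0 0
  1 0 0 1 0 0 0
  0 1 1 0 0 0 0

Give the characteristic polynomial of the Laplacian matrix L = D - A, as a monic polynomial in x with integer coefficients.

Reading degrees in the order [1, 2, 3, 4, 5, 6, 7] gives [2, 2, 2, 2, 2, 2, 2]; set D = diag(2, 2, 2, 2, 2, 2, 2) and form L = D - A. Computing det(xI - L) by cofactor expansion (or equivalently via sum-over-permutations) gives x^7 - 14x^6 + 77x^5 - 210x^4 + 294x^3 - 196x^2 + 49x. The coefficient of x^6 equals -trace(L) = -14, matching the sum of degrees.

x^7 - 14x^6 + 77x^5 - 210x^4 + 294x^3 - 196x^2 + 49x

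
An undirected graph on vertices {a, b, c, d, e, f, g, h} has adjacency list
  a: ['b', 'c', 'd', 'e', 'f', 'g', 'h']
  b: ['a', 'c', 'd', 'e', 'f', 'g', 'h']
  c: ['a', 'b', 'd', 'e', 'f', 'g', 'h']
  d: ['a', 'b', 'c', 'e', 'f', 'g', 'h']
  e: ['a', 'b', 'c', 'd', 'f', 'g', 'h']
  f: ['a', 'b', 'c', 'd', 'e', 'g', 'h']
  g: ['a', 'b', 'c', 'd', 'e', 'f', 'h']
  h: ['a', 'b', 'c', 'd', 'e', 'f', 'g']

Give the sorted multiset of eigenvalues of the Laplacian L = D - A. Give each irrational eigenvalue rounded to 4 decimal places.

[0, 8, 8, 8, 8, 8, 8, 8]

Each diagonal entry of L is the vertex degree and each off-diagonal entry is -1 where an edge is present, 0 otherwise; in the order [a, b, c, d, e, f, g, h] the diagonal is [7, 7, 7, 7, 7, 7, 7, 7]. Diagonalising L (or applying a numerical eigensolver to the 8x8 matrix) gives the spectrum above. The single zero eigenvalue shows the graph is connected. The largest eigenvalue, 8, is at most the vertex count 8. There is one zero in the spectrum, matching the 1 component.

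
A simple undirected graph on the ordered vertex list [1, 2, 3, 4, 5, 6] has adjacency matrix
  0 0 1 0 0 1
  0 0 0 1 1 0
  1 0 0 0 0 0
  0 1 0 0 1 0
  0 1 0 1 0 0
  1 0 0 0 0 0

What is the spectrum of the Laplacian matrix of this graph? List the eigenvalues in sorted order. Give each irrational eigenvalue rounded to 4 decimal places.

[0, 0, 1, 3, 3, 3]

Each diagonal entry of L is the vertex degree and each off-diagonal entry is -1 where an edge is present, 0 otherwise; in the order [1, 2, 3, 4, 5, 6] the diagonal is [2, 2, 1, 2, 2, 1]. L is symmetric positive semidefinite, so every eigenvalue is real and nonnegative. The 2 zero eigenvalues correspond to the 2 connected components. The eigenvalues sum to 10, which equals trace(L) = 2|E|. The largest eigenvalue, 3, is at most the vertex count 6.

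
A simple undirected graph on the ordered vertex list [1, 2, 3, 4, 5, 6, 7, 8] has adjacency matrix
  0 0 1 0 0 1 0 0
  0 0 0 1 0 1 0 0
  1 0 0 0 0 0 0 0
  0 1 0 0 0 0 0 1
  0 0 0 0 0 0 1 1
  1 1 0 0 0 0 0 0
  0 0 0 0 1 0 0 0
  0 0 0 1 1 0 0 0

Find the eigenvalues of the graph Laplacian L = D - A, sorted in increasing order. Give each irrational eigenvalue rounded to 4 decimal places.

[0, 0.1522, 0.5858, 1.2346, 2, 2.7654, 3.4142, 3.8478]

With the vertex order [1, 2, 3, 4, 5, 6, 7, 8], the degrees are [2, 2, 1, 2, 2, 2, 1, 2], giving D = diag(2, 2, 1, 2, 2, 2, 1, 2) and L = D - A. The multiplicity of 0 as a Laplacian eigenvalue equals the number of connected components. The single zero eigenvalue shows the graph is connected. The largest eigenvalue, 3.8478, is at most the vertex count 8.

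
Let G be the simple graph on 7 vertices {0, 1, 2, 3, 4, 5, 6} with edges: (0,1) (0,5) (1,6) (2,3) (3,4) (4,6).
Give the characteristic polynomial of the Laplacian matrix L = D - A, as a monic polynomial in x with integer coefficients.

x^7 - 12x^6 + 55x^5 - 120x^4 + 126x^3 - 56x^2 + 7x

Each diagonal entry of L is the vertex degree and each off-diagonal entry is -1 where an edge is present, 0 otherwise; in the order [0, 1, 2, 3, 4, 5, 6] the diagonal is [2, 2, 1, 2, 2, 1, 2]. Computing det(xI - L) by cofactor expansion (or equivalently via sum-over-permutations) gives x^7 - 12x^6 + 55x^5 - 120x^4 + 126x^3 - 56x^2 + 7x. The constant term is 0 because L is singular (the all-ones vector lies in its kernel). The largest eigenvalue, 3.8019, is at most the vertex count 7.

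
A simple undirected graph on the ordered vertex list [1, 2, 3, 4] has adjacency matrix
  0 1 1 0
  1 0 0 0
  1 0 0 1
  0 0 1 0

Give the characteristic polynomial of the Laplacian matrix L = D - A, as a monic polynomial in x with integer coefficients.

Reading degrees in the order [1, 2, 3, 4] gives [2, 1, 2, 1]; set D = diag(2, 1, 2, 1) and form L = D - A. L has integer entries, so p(x) = det(xI - L) has integer coefficients. Expanding the determinant yields x^4 - 6x^3 + 10x^2 - 4x. The coefficient of x^3 equals -trace(L) = -6, matching the sum of degrees. The eigenvalues sum to 6, which equals trace(L) = 2|E|. By the matrix-tree theorem the graph has (1/4) * product of the nonzero eigenvalues = 1 spanning tree.

x^4 - 6x^3 + 10x^2 - 4x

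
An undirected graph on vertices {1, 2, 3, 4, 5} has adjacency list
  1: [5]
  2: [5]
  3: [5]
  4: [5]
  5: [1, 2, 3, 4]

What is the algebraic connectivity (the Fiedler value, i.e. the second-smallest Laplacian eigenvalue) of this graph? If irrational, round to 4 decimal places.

Reading degrees in the order [1, 2, 3, 4, 5] gives [1, 1, 1, 1, 4]; set D = diag(1, 1, 1, 1, 4) and form L = D - A. The sorted Laplacian eigenvalues are [0, 1, 1, 1, 5]; the algebraic connectivity is the second entry, 1.

1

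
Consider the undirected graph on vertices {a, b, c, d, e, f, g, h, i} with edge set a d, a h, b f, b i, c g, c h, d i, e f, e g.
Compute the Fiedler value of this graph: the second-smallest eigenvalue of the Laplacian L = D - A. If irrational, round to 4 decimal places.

0.4679

Reading degrees in the order [a, b, c, d, e, f, g, h, i] gives [2, 2, 2, 2, 2, 2, 2, 2, 2]; set D = diag(2, 2, 2, 2, 2, 2, 2, 2, 2) and form L = D - A. The sorted Laplacian eigenvalues are [0, 0.4679, 0.4679, 1.6527, 1.6527, 3, 3, 3.8794, 3.8794]; the algebraic connectivity is the second entry, 0.4679. The eigenvalues sum to 18, which equals trace(L) = 2|E|.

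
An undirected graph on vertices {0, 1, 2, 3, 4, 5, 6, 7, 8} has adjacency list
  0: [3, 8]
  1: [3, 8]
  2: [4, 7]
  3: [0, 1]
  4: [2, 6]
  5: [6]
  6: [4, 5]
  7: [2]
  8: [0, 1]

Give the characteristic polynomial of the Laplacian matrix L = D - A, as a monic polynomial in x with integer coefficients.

With the vertex order [0, 1, 2, 3, 4, 5, 6, 7, 8], the degrees are [2, 2, 2, 2, 2, 1, 2, 1, 2], giving D = diag(2, 2, 2, 2, 2, 1, 2, 1, 2) and L = D - A. Computing det(xI - L) by cofactor expansion (or equivalently via sum-over-permutations) gives x^9 - 16x^8 + 105x^7 - 364x^6 + 713x^5 - 776x^4 + 420x^3 - 80x^2. The coefficient of x^8 equals -trace(L) = -16, matching the sum of degrees. The largest eigenvalue, 4, is at most the vertex count 9. There are 2 zeros in the spectrum, matching the 2 components.

x^9 - 16x^8 + 105x^7 - 364x^6 + 713x^5 - 776x^4 + 420x^3 - 80x^2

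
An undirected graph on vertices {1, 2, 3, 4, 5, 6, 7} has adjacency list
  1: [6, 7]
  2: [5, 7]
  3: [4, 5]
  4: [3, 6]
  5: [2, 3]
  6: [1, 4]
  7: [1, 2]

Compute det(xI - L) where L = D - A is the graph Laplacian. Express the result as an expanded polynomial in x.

Reading degrees in the order [1, 2, 3, 4, 5, 6, 7] gives [2, 2, 2, 2, 2, 2, 2]; set D = diag(2, 2, 2, 2, 2, 2, 2) and form L = D - A. Computing det(xI - L) by cofactor expansion (or equivalently via sum-over-permutations) gives x^7 - 14x^6 + 77x^5 - 210x^4 + 294x^3 - 196x^2 + 49x. Since p(0) = det(-L) = 0, x divides p(x). The eigenvalues sum to 14, which equals trace(L) = 2|E|.

x^7 - 14x^6 + 77x^5 - 210x^4 + 294x^3 - 196x^2 + 49x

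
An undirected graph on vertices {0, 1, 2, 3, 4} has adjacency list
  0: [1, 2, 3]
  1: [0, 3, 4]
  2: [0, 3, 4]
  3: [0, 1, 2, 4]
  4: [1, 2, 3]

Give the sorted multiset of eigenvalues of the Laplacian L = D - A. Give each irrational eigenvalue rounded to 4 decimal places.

[0, 3, 3, 5, 5]

With the vertex order [0, 1, 2, 3, 4], the degrees are [3, 3, 3, 4, 3], giving D = diag(3, 3, 3, 4, 3) and L = D - A. The multiplicity of 0 as a Laplacian eigenvalue equals the number of connected components. The single zero eigenvalue shows the graph is connected. There is one zero in the spectrum, matching the 1 component. The eigenvalues sum to 16, which equals trace(L) = 2|E|.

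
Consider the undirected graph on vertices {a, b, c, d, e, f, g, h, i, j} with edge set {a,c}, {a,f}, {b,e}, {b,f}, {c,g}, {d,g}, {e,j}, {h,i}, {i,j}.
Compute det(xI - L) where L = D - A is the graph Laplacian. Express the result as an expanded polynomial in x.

With the vertex order [a, b, c, d, e, f, g, h, i, j], the degrees are [2, 2, 2, 1, 2, 2, 2, 1, 2, 2], giving D = diag(2, 2, 2, 1, 2, 2, 2, 1, 2, 2) and L = D - A. L has integer entries, so p(x) = det(xI - L) has integer coefficients. Expanding the determinant yields x^10 - 18x^9 + 136x^8 - 560x^7 + 1365x^6 - 2002x^5 + 1716x^4 - 792x^3 + 165x^2 - 10x. The constant term is 0 because L is singular (the all-ones vector lies in its kernel). The eigenvalues sum to 18, which equals trace(L) = 2|E|.

x^10 - 18x^9 + 136x^8 - 560x^7 + 1365x^6 - 2002x^5 + 1716x^4 - 792x^3 + 165x^2 - 10x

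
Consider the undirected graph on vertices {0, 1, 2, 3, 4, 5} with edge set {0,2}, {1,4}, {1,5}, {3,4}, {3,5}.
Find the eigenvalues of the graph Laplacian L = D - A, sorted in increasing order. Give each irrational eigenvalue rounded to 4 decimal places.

Each diagonal entry of L is the vertex degree and each off-diagonal entry is -1 where an edge is present, 0 otherwise; in the order [0, 1, 2, 3, 4, 5] the diagonal is [1, 2, 1, 2, 2, 2]. Diagonalising L (or applying a numerical eigensolver to the 6x6 matrix) gives the spectrum above. The 2 zero eigenvalues correspond to the 2 connected components. The largest eigenvalue, 4, is at most the vertex count 6.

[0, 0, 2, 2, 2, 4]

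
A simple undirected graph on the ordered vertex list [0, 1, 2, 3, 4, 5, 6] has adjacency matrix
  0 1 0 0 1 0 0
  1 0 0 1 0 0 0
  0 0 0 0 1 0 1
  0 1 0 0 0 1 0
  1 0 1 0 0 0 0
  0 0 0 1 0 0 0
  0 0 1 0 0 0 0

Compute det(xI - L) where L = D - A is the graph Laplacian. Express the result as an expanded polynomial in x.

Reading degrees in the order [0, 1, 2, 3, 4, 5, 6] gives [2, 2, 2, 2, 2, 1, 1]; set D = diag(2, 2, 2, 2, 2, 1, 1) and form L = D - A. L has integer entries, so p(x) = det(xI - L) has integer coefficients. Expanding the determinant yields x^7 - 12x^6 + 55x^5 - 120x^4 + 126x^3 - 56x^2 + 7x. The constant term is 0 because L is singular (the all-ones vector lies in its kernel). The largest eigenvalue, 3.8019, is at most the vertex count 7.

x^7 - 12x^6 + 55x^5 - 120x^4 + 126x^3 - 56x^2 + 7x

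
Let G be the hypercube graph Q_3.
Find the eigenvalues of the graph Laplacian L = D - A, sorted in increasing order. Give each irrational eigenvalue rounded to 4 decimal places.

The graph has 8 vertices and degree multiset [3, 3, 3, 3, 3, 3, 3, 3]; D is the diagonal matrix of degrees and L = D - A. L is symmetric positive semidefinite, so every eigenvalue is real and nonnegative. The single zero eigenvalue shows the graph is connected. By the matrix-tree theorem the graph has (1/8) * product of the nonzero eigenvalues = 384 spanning trees.

[0, 2, 2, 2, 4, 4, 4, 6]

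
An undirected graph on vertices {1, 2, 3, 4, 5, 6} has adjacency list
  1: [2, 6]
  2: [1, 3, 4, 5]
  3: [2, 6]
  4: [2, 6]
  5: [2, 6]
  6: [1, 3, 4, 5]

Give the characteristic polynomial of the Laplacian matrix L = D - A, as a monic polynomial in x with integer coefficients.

x^6 - 16x^5 + 96x^4 - 272x^3 + 368x^2 - 192x

Reading degrees in the order [1, 2, 3, 4, 5, 6] gives [2, 4, 2, 2, 2, 4]; set D = diag(2, 4, 2, 2, 2, 4) and form L = D - A. The eigenvalues of L are [0, 2, 2, 2, 4, 6]; the characteristic polynomial is the product of (x - lambda_i), which multiplies out to x^6 - 16x^5 + 96x^4 - 272x^3 + 368x^2 - 192x. Since p(0) = det(-L) = 0, x divides p(x).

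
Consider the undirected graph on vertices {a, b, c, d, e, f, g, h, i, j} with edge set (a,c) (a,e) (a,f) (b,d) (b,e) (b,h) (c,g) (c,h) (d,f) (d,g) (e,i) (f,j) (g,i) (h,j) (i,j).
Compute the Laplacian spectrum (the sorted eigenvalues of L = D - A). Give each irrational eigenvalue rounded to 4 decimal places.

[0, 2, 2, 2, 2, 2, 5, 5, 5, 5]

Reading degrees in the order [a, b, c, d, e, f, g, h, i, j] gives [3, 3, 3, 3, 3, 3, 3, 3, 3, 3]; set D = diag(3, 3, 3, 3, 3, 3, 3, 3, 3, 3) and form L = D - A. The multiplicity of 0 as a Laplacian eigenvalue equals the number of connected components.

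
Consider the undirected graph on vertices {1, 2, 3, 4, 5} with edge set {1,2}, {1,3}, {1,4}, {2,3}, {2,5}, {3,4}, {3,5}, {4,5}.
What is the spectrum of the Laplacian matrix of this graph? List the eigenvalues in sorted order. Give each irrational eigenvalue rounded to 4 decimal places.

With the vertex order [1, 2, 3, 4, 5], the degrees are [3, 3, 4, 3, 3], giving D = diag(3, 3, 4, 3, 3) and L = D - A. Since every row of L sums to 0, the all-ones vector is in the kernel and 0 is an eigenvalue. The single zero eigenvalue shows the graph is connected. The eigenvalues sum to 16, which equals trace(L) = 2|E|.

[0, 3, 3, 5, 5]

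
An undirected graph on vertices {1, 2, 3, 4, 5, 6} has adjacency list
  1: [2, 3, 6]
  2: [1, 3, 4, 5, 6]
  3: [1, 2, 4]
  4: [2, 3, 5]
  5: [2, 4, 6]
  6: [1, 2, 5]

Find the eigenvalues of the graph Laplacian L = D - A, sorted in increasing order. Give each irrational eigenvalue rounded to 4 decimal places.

[0, 2.3820, 2.3820, 4.6180, 4.6180, 6]

With the vertex order [1, 2, 3, 4, 5, 6], the degrees are [3, 5, 3, 3, 3, 3], giving D = diag(3, 5, 3, 3, 3, 3) and L = D - A. The multiplicity of 0 as a Laplacian eigenvalue equals the number of connected components.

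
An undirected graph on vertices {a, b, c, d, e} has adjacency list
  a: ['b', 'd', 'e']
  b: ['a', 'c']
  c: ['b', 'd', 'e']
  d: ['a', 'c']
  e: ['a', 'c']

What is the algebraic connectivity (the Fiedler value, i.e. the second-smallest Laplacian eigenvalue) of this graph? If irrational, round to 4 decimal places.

With the vertex order [a, b, c, d, e], the degrees are [3, 2, 3, 2, 2], giving D = diag(3, 2, 3, 2, 2) and L = D - A. The smallest Laplacian eigenvalue is always 0. The next one, lambda_2 = 2, measures how hard the graph is to disconnect: larger values mean better connectivity. The eigenvalues sum to 12, which equals trace(L) = 2|E|. By the matrix-tree theorem the graph has (1/5) * product of the nonzero eigenvalues = 12 spanning trees.

2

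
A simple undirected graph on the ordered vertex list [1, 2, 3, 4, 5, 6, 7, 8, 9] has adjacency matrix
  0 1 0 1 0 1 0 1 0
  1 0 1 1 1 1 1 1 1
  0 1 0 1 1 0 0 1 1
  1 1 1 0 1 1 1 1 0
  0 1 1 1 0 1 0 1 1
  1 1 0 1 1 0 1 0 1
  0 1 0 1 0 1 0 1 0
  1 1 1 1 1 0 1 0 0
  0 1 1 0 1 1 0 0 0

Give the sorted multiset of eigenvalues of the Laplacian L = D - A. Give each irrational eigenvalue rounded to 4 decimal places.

Reading degrees in the order [1, 2, 3, 4, 5, 6, 7, 8, 9] gives [4, 8, 5, 7, 6, 6, 4, 6, 4]; set D = diag(4, 8, 5, 7, 6, 6, 4, 6, 4) and form L = D - A. L is symmetric positive semidefinite, so every eigenvalue is real and nonnegative. The largest eigenvalue, 9, is at most the vertex count 9.

[0, 3.2142, 4, 4.6587, 6.1572, 6.7758, 8, 8.1940, 9]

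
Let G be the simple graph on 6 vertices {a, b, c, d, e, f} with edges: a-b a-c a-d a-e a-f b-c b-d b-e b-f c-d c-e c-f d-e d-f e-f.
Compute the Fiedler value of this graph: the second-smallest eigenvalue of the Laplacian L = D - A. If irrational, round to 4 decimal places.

Each diagonal entry of L is the vertex degree and each off-diagonal entry is -1 where an edge is present, 0 otherwise; in the order [a, b, c, d, e, f] the diagonal is [5, 5, 5, 5, 5, 5]. Computing the eigenvalues of L and sorting gives [0, 6, 6, 6, 6, 6]. The Fiedler value lambda_2 = 6 is strictly positive, so the graph is connected. By the matrix-tree theorem the graph has (1/6) * product of the nonzero eigenvalues = 1296 spanning trees. The eigenvalues sum to 30, which equals trace(L) = 2|E|.

6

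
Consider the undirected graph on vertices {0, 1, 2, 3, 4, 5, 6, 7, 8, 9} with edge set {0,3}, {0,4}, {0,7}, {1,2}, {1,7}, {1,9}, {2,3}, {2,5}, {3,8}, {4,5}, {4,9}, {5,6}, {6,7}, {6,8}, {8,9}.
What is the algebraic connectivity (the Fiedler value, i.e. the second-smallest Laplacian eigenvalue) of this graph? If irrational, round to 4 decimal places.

Reading degrees in the order [0, 1, 2, 3, 4, 5, 6, 7, 8, 9] gives [3, 3, 3, 3, 3, 3, 3, 3, 3, 3]; set D = diag(3, 3, 3, 3, 3, 3, 3, 3, 3, 3) and form L = D - A. The smallest Laplacian eigenvalue is always 0. The next one, lambda_2 = 2, measures how hard the graph is to disconnect: larger values mean better connectivity. The eigenvalues sum to 30, which equals trace(L) = 2|E|.

2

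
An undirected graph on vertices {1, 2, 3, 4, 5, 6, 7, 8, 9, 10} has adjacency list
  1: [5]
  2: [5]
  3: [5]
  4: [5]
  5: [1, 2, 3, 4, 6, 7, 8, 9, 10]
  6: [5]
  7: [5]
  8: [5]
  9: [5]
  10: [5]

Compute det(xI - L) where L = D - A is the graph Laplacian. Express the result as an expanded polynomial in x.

With the vertex order [1, 2, 3, 4, 5, 6, 7, 8, 9, 10], the degrees are [1, 1, 1, 1, 9, 1, 1, 1, 1, 1], giving D = diag(1, 1, 1, 1, 9, 1, 1, 1, 1, 1) and L = D - A. The eigenvalues of L are [0, 1, 1, 1, 1, 1, 1, 1, 1, 10]; the characteristic polynomial is the product of (x - lambda_i), which multiplies out to x^10 - 18x^9 + 108x^8 - 336x^7 + 630x^6 - 756x^5 + 588x^4 - 288x^3 + 81x^2 - 10x. Since p(0) = det(-L) = 0, x divides p(x). By the matrix-tree theorem the graph has (1/10) * product of the nonzero eigenvalues = 1 spanning tree.

x^10 - 18x^9 + 108x^8 - 336x^7 + 630x^6 - 756x^5 + 588x^4 - 288x^3 + 81x^2 - 10x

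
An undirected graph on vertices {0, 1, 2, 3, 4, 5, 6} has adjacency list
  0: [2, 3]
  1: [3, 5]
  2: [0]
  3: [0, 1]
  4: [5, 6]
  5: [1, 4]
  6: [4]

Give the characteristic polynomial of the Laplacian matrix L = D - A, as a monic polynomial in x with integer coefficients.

x^7 - 12x^6 + 55x^5 - 120x^4 + 126x^3 - 56x^2 + 7x

With the vertex order [0, 1, 2, 3, 4, 5, 6], the degrees are [2, 2, 1, 2, 2, 2, 1], giving D = diag(2, 2, 1, 2, 2, 2, 1) and L = D - A. L has integer entries, so p(x) = det(xI - L) has integer coefficients. Expanding the determinant yields x^7 - 12x^6 + 55x^5 - 120x^4 + 126x^3 - 56x^2 + 7x. Since p(0) = det(-L) = 0, x divides p(x). By the matrix-tree theorem the graph has (1/7) * product of the nonzero eigenvalues = 1 spanning tree.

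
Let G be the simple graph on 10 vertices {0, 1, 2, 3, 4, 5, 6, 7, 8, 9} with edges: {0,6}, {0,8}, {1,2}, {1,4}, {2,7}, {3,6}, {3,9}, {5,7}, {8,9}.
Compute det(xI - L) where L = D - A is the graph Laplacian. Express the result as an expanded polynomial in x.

Each diagonal entry of L is the vertex degree and each off-diagonal entry is -1 where an edge is present, 0 otherwise; in the order [0, 1, 2, 3, 4, 5, 6, 7, 8, 9] the diagonal is [2, 2, 2, 2, 1, 1, 2, 2, 2, 2]. L has integer entries, so p(x) = det(xI - L) has integer coefficients. Expanding the determinant yields x^10 - 18x^9 + 136x^8 - 560x^7 + 1365x^6 - 2000x^5 + 1700x^4 - 750x^3 + 125x^2. The coefficient of x^9 equals -trace(L) = -18, matching the sum of degrees. The largest eigenvalue, 3.6180, is at most the vertex count 10.

x^10 - 18x^9 + 136x^8 - 560x^7 + 1365x^6 - 2000x^5 + 1700x^4 - 750x^3 + 125x^2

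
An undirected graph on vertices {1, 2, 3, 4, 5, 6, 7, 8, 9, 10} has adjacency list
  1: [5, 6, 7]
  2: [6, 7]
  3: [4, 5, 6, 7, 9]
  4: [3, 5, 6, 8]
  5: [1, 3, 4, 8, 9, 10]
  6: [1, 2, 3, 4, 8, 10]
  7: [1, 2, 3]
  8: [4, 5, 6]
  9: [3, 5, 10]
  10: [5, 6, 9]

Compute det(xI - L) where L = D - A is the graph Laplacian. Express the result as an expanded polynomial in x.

x^10 - 38x^9 + 622x^8 - 5750x^7 + 33043x^6 - 122232x^5 + 290542x^4 - 426958x^3 + 350956x^2 - 122450x

Each diagonal entry of L is the vertex degree and each off-diagonal entry is -1 where an edge is present, 0 otherwise; in the order [1, 2, 3, 4, 5, 6, 7, 8, 9, 10] the diagonal is [3, 2, 5, 4, 6, 6, 3, 3, 3, 3]. L has integer entries, so p(x) = det(xI - L) has integer coefficients. Expanding the determinant yields x^10 - 38x^9 + 622x^8 - 5750x^7 + 33043x^6 - 122232x^5 + 290542x^4 - 426958x^3 + 350956x^2 - 122450x. The constant term is 0 because L is singular (the all-ones vector lies in its kernel). The largest eigenvalue, 8.1527, is at most the vertex count 10. The eigenvalues sum to 38, which equals trace(L) = 2|E|.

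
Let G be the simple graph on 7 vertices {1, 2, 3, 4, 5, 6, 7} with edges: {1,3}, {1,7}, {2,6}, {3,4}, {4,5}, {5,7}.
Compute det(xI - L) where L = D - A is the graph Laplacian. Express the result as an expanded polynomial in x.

x^7 - 12x^6 + 55x^5 - 120x^4 + 125x^3 - 50x^2

Reading degrees in the order [1, 2, 3, 4, 5, 6, 7] gives [2, 1, 2, 2, 2, 1, 2]; set D = diag(2, 1, 2, 2, 2, 1, 2) and form L = D - A. Computing det(xI - L) by cofactor expansion (or equivalently via sum-over-permutations) gives x^7 - 12x^6 + 55x^5 - 120x^4 + 125x^3 - 50x^2. The coefficient of x^6 equals -trace(L) = -12, matching the sum of degrees. The largest eigenvalue, 3.6180, is at most the vertex count 7.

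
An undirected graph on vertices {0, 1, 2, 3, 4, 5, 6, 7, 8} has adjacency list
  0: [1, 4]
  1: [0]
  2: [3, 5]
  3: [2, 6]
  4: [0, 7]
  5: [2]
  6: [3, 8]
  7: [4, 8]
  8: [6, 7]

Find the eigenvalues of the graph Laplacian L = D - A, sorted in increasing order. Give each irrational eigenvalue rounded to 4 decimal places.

With the vertex order [0, 1, 2, 3, 4, 5, 6, 7, 8], the degrees are [2, 1, 2, 2, 2, 1, 2, 2, 2], giving D = diag(2, 1, 2, 2, 2, 1, 2, 2, 2) and L = D - A. L is symmetric positive semidefinite, so every eigenvalue is real and nonnegative. The largest eigenvalue, 3.8794, is at most the vertex count 9.

[0, 0.1206, 0.4679, 1, 1.6527, 2.3473, 3, 3.5321, 3.8794]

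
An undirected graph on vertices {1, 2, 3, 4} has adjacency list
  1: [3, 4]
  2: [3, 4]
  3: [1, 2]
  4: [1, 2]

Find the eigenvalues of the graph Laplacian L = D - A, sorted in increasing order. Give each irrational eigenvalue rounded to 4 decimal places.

Reading degrees in the order [1, 2, 3, 4] gives [2, 2, 2, 2]; set D = diag(2, 2, 2, 2) and form L = D - A. The multiplicity of 0 as a Laplacian eigenvalue equals the number of connected components.

[0, 2, 2, 4]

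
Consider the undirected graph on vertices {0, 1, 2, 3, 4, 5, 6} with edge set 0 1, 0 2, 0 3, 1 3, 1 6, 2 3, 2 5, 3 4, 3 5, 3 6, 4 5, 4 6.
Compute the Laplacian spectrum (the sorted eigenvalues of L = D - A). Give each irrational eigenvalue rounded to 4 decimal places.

[0, 2, 2, 4, 4, 5, 7]

With the vertex order [0, 1, 2, 3, 4, 5, 6], the degrees are [3, 3, 3, 6, 3, 3, 3], giving D = diag(3, 3, 3, 6, 3, 3, 3) and L = D - A. The multiplicity of 0 as a Laplacian eigenvalue equals the number of connected components. There is one zero in the spectrum, matching the 1 component. The largest eigenvalue, 7, is at most the vertex count 7.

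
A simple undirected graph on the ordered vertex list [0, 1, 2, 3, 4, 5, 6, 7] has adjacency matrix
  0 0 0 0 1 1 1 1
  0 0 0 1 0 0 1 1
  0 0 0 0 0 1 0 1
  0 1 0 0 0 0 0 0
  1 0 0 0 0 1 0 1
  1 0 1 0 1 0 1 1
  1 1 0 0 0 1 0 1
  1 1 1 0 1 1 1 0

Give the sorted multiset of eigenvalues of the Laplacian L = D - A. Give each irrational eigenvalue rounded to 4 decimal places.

[0, 0.6788, 2.0280, 2.7761, 4, 5.3497, 6.1306, 7.0368]

With the vertex order [0, 1, 2, 3, 4, 5, 6, 7], the degrees are [4, 3, 2, 1, 3, 5, 4, 6], giving D = diag(4, 3, 2, 1, 3, 5, 4, 6) and L = D - A. L is symmetric positive semidefinite, so every eigenvalue is real and nonnegative. The largest eigenvalue, 7.0368, is at most the vertex count 8.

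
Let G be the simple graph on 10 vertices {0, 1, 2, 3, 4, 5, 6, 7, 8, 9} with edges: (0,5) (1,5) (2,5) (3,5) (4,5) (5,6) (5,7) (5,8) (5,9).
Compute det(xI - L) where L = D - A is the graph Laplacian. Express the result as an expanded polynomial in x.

Reading degrees in the order [0, 1, 2, 3, 4, 5, 6, 7, 8, 9] gives [1, 1, 1, 1, 1, 9, 1, 1, 1, 1]; set D = diag(1, 1, 1, 1, 1, 9, 1, 1, 1, 1) and form L = D - A. L has integer entries, so p(x) = det(xI - L) has integer coefficients. Expanding the determinant yields x^10 - 18x^9 + 108x^8 - 336x^7 + 630x^6 - 756x^5 + 588x^4 - 288x^3 + 81x^2 - 10x. The coefficient of x^9 equals -trace(L) = -18, matching the sum of degrees.

x^10 - 18x^9 + 108x^8 - 336x^7 + 630x^6 - 756x^5 + 588x^4 - 288x^3 + 81x^2 - 10x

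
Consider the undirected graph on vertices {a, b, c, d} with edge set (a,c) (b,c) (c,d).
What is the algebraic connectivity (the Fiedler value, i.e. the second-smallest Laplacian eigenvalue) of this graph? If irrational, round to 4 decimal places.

1

Each diagonal entry of L is the vertex degree and each off-diagonal entry is -1 where an edge is present, 0 otherwise; in the order [a, b, c, d] the diagonal is [1, 1, 3, 1]. The smallest Laplacian eigenvalue is always 0. The next one, lambda_2 = 1, measures how hard the graph is to disconnect: larger values mean better connectivity. The largest eigenvalue, 4, is at most the vertex count 4.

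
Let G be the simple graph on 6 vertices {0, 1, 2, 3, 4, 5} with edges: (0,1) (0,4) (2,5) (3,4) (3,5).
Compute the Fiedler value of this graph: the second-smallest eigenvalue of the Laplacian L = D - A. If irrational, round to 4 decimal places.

0.2679

Reading degrees in the order [0, 1, 2, 3, 4, 5] gives [2, 1, 1, 2, 2, 2]; set D = diag(2, 1, 1, 2, 2, 2) and form L = D - A. Computing the eigenvalues of L and sorting gives [0, 0.2679, 1, 2, 3, 3.7321]. The Fiedler value lambda_2 = 0.2679 is strictly positive, so the graph is connected. By the matrix-tree theorem the graph has (1/6) * product of the nonzero eigenvalues = 1 spanning tree.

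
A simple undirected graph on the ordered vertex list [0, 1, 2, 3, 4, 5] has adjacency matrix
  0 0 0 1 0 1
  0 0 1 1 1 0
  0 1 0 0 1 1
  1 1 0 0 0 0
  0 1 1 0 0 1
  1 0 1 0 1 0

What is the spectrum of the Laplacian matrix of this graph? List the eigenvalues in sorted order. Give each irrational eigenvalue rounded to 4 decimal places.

Each diagonal entry of L is the vertex degree and each off-diagonal entry is -1 where an edge is present, 0 otherwise; in the order [0, 1, 2, 3, 4, 5] the diagonal is [2, 3, 3, 2, 3, 3]. The multiplicity of 0 as a Laplacian eigenvalue equals the number of connected components. The single zero eigenvalue shows the graph is connected.

[0, 1.2679, 2, 4, 4, 4.7321]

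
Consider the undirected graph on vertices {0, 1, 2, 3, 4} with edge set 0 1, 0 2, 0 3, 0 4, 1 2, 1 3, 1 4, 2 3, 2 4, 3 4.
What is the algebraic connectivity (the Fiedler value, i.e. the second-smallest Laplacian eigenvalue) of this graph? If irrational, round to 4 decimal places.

Reading degrees in the order [0, 1, 2, 3, 4] gives [4, 4, 4, 4, 4]; set D = diag(4, 4, 4, 4, 4) and form L = D - A. Computing the eigenvalues of L and sorting gives [0, 5, 5, 5, 5]. The Fiedler value lambda_2 = 5 is strictly positive, so the graph is connected. The largest eigenvalue, 5, is at most the vertex count 5.

5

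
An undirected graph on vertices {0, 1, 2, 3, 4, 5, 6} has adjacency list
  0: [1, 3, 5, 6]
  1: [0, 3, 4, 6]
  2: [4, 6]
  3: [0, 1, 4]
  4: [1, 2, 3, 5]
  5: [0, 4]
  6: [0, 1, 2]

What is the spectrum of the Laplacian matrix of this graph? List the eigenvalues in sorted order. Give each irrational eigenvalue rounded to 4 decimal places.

[0, 1.5858, 2.0979, 2.8244, 4.4142, 5.1756, 5.9021]

Each diagonal entry of L is the vertex degree and each off-diagonal entry is -1 where an edge is present, 0 otherwise; in the order [0, 1, 2, 3, 4, 5, 6] the diagonal is [4, 4, 2, 3, 4, 2, 3]. L is symmetric positive semidefinite, so every eigenvalue is real and nonnegative. The single zero eigenvalue shows the graph is connected. By the matrix-tree theorem the graph has (1/7) * product of the nonzero eigenvalues = 181 spanning trees. There is one zero in the spectrum, matching the 1 component.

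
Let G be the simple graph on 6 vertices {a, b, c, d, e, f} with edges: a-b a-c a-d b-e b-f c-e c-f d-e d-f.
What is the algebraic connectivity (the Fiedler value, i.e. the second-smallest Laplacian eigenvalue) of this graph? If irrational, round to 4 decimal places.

3

Each diagonal entry of L is the vertex degree and each off-diagonal entry is -1 where an edge is present, 0 otherwise; in the order [a, b, c, d, e, f] the diagonal is [3, 3, 3, 3, 3, 3]. Computing the eigenvalues of L and sorting gives [0, 3, 3, 3, 3, 6]. The Fiedler value lambda_2 = 3 is strictly positive, so the graph is connected. The largest eigenvalue, 6, is at most the vertex count 6.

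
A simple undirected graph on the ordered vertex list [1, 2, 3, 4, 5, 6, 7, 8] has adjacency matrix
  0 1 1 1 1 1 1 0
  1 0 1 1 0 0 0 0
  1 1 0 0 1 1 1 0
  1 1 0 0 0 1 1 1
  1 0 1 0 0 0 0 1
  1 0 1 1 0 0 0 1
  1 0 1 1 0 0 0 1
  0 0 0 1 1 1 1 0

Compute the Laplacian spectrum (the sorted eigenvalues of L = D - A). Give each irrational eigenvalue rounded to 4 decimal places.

[0, 2.6018, 3.0401, 4, 4.3617, 5.6383, 6.9599, 7.3982]

Each diagonal entry of L is the vertex degree and each off-diagonal entry is -1 where an edge is present, 0 otherwise; in the order [1, 2, 3, 4, 5, 6, 7, 8] the diagonal is [6, 3, 5, 5, 3, 4, 4, 4]. Diagonalising L (or applying a numerical eigensolver to the 8x8 matrix) gives the spectrum above. The single zero eigenvalue shows the graph is connected.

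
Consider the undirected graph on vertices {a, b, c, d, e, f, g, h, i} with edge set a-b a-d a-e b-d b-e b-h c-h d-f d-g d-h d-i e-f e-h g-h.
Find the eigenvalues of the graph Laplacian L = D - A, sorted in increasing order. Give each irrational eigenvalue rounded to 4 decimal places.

[0, 0.8011, 1.0488, 1.7335, 2.1324, 4.0130, 4.8384, 6.0195, 7.4134]

Reading degrees in the order [a, b, c, d, e, f, g, h, i] gives [3, 4, 1, 6, 4, 2, 2, 5, 1]; set D = diag(3, 4, 1, 6, 4, 2, 2, 5, 1) and form L = D - A. Diagonalising L (or applying a numerical eigensolver to the 9x9 matrix) gives the spectrum above. There is one zero in the spectrum, matching the 1 component. The largest eigenvalue, 7.4134, is at most the vertex count 9.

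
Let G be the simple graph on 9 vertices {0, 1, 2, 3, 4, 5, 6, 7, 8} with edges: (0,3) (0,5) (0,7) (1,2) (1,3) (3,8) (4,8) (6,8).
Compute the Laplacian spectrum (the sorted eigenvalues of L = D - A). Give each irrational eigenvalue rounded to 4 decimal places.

[0, 0.2679, 0.3446, 1, 1, 1.7892, 3, 3.7321, 4.8662]

Reading degrees in the order [0, 1, 2, 3, 4, 5, 6, 7, 8] gives [3, 2, 1, 3, 1, 1, 1, 1, 3]; set D = diag(3, 2, 1, 3, 1, 1, 1, 1, 3) and form L = D - A. The multiplicity of 0 as a Laplacian eigenvalue equals the number of connected components. The single zero eigenvalue shows the graph is connected. The eigenvalues sum to 16, which equals trace(L) = 2|E|.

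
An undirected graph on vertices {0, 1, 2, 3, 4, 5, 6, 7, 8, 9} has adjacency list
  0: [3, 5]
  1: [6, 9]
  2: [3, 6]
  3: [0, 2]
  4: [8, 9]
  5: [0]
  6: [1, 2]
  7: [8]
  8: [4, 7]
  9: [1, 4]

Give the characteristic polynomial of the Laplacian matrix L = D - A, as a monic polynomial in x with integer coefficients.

x^10 - 18x^9 + 136x^8 - 560x^7 + 1365x^6 - 2002x^5 + 1716x^4 - 792x^3 + 165x^2 - 10x

Each diagonal entry of L is the vertex degree and each off-diagonal entry is -1 where an edge is present, 0 otherwise; in the order [0, 1, 2, 3, 4, 5, 6, 7, 8, 9] the diagonal is [2, 2, 2, 2, 2, 1, 2, 1, 2, 2]. Computing det(xI - L) by cofactor expansion (or equivalently via sum-over-permutations) gives x^10 - 18x^9 + 136x^8 - 560x^7 + 1365x^6 - 2002x^5 + 1716x^4 - 792x^3 + 165x^2 - 10x. Since p(0) = det(-L) = 0, x divides p(x). The eigenvalues sum to 18, which equals trace(L) = 2|E|.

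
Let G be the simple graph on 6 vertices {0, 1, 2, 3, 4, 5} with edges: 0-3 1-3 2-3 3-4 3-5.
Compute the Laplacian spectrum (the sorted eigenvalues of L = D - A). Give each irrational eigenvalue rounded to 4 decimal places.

[0, 1, 1, 1, 1, 6]

Reading degrees in the order [0, 1, 2, 3, 4, 5] gives [1, 1, 1, 5, 1, 1]; set D = diag(1, 1, 1, 5, 1, 1) and form L = D - A. Since every row of L sums to 0, the all-ones vector is in the kernel and 0 is an eigenvalue. There is one zero in the spectrum, matching the 1 component.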